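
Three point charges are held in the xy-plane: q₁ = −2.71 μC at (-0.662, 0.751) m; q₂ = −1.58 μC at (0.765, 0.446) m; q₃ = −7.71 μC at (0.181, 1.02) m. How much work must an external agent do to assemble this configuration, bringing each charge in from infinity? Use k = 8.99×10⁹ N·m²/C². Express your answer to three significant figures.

0.372 J

The work to assemble the configuration equals its total potential energy, U = Σ kqᵢqⱼ/rᵢⱼ over all pairs.
Pair separations: r₁₂ = 1.46 m, r₁₃ = 0.885 m, r₂₃ = 0.819 m.
U = (0.0264) + (0.212) + (0.134) = 0.372 J.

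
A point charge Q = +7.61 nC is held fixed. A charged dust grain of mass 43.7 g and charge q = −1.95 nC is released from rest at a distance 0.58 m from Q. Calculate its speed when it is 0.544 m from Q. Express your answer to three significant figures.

Only the electrostatic force acts, so mechanical energy is conserved: ½mv² = U₁ − U₂ = kQq(1/r₁ − 1/r₂).
U₁ − U₂ = (8.99×10⁹ N·m²/C²)(7.61×10⁻⁹ C)(-1.95×10⁻⁹ C)(1/0.580 − 1/0.544) = 1.52×10⁻⁸ J.
v = √(2·1.52×10⁻⁸/0.0437) = 8.35×10⁻⁴ m/s.

8.35×10⁻⁴ m/s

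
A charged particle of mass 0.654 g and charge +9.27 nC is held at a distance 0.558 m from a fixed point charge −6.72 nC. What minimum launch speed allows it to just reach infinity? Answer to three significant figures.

To just escape, total mechanical energy must reach zero at infinity: ½mv²_min + U = 0, so ½mv²_min = −U = |kQq|/r.
|U| = |kQq|/r = (8.99×10⁹ N·m²/C²)(6.72×10⁻⁹)(9.27×10⁻⁹)/(0.558) = 1.00×10⁻⁶ J.
v_min = √(2|U|/m) = √(2·1.00×10⁻⁶/6.54×10⁻⁴) = 0.0554 m/s.

0.0554 m/s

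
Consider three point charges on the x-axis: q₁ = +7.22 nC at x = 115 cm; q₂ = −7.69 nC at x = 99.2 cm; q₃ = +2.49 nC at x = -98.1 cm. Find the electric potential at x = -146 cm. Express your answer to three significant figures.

The total potential is the scalar sum of each charge's contribution, V = Σ kqᵢ/rᵢ.
Distances from the field point to each charge: r₁ = 2.61 m, r₂ = 2.45 m, r₃ = 0.479 m.
V = k[(7.22×10⁻⁹)/(2.61) + (-7.69×10⁻⁹)/(2.45) + (2.49×10⁻⁹)/(0.479)] = 43.4 V.

43.4 V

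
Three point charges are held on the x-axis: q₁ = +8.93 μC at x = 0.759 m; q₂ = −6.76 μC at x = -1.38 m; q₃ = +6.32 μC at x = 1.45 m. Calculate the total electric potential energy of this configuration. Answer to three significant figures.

0.345 J

The assembly work is the sum of pairwise potential energies, U = Σ_{i<j} kqᵢqⱼ/rᵢⱼ.
Pair separations: r₁₂ = 2.14 m, r₁₃ = 0.691 m, r₂₃ = 2.83 m.
U = (-0.254) + (0.734) + (-0.136) = 0.345 J.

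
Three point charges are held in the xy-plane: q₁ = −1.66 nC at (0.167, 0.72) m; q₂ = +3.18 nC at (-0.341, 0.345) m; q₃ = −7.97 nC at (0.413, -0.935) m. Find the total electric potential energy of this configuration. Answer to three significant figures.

The work to assemble the configuration equals its total potential energy, U = Σ kqᵢqⱼ/rᵢⱼ over all pairs.
Pair separations: r₁₂ = 0.631 m, r₁₃ = 1.67 m, r₂₃ = 1.49 m.
U = (-7.52×10⁻⁸) + (7.11×10⁻⁸) + (-1.53×10⁻⁷) = -1.57×10⁻⁷ J.

-1.57×10⁻⁷ J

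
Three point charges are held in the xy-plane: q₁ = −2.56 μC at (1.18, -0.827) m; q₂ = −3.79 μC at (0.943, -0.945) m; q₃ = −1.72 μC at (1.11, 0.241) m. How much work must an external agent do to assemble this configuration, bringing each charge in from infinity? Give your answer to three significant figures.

0.415 J

The assembly work is the sum of pairwise potential energies, U = Σ_{i<j} kqᵢqⱼ/rᵢⱼ.
Pair separations: r₁₂ = 0.265 m, r₁₃ = 1.07 m, r₂₃ = 1.20 m.
U = (0.329) + (0.0370) + (0.0489) = 0.415 J.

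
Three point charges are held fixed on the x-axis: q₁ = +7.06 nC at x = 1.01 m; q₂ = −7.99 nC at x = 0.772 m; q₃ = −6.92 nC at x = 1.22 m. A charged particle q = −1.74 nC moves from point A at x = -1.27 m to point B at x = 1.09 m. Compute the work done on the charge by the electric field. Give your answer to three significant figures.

The work done by the electric force is W_field = −ΔU = −q(V_B − V_A) = q(V_A − V_B).
At A: distances to the source charges are 2.28 m, 2.04 m, 2.49 m; V_A = Σ kqᵢ/rᵢ = -32.3 V.
At B: distances to the source charges are 0.0800 m, 0.318 m, 0.130 m; V_B = Σ kqᵢ/rᵢ = 88.9 V.
ΔV = V_B − V_A = 121 V.
W_field = −qΔV = −(-1.74×10⁻⁹ C)(121 V) = 2.11×10⁻⁷ J.

2.11×10⁻⁷ J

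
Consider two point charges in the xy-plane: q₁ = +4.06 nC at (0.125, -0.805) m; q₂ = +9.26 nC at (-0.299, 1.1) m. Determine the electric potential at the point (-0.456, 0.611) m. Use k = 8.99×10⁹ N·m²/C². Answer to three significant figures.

186 V

Electric potential is a scalar, so the contributions from each charge add algebraically: V = Σ kqᵢ/rᵢ.
Distances from the field point to each charge: r₁ = 1.53 m, r₂ = 0.514 m.
V = k[(4.06×10⁻⁹)/(1.53) + (9.26×10⁻⁹)/(0.514)] = 186 V.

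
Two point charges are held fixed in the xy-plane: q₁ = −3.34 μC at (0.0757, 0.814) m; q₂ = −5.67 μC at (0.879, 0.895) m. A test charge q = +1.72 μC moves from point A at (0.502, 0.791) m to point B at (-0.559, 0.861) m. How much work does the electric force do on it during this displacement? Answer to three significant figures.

-0.203 J

The work done by the electric force is W_field = −ΔU = −q(V_B − V_A) = q(V_A − V_B).
At A: distances to the source charges are 0.427 m, 0.391 m; V_A = Σ kqᵢ/rᵢ = -2.01×10⁵ V.
At B: distances to the source charges are 0.636 m, 1.44 m; V_B = Σ kqᵢ/rᵢ = -8.26×10⁴ V.
ΔV = V_B − V_A = 1.18×10⁵ V.
W_field = −qΔV = −(1.72×10⁻⁶ C)(1.18×10⁵ V) = -0.203 J.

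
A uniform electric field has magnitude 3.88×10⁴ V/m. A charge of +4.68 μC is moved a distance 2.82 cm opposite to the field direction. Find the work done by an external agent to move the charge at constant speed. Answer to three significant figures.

5.12×10⁻³ J

The potential change for a displacement 2.82 cm opposite to the field direction is ΔV = +Ed = 1090 V.
W_ext = qΔV = 5.12×10⁻³ J.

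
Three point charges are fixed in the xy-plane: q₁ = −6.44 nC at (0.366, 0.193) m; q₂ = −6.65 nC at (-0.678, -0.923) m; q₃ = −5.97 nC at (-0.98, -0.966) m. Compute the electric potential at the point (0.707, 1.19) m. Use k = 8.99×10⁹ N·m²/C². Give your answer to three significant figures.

-98.2 V

The total potential is the scalar sum of each charge's contribution, V = Σ kqᵢ/rᵢ.
Distances from the field point to each charge: r₁ = 1.05 m, r₂ = 2.53 m, r₃ = 2.74 m.
V = k[(-6.44×10⁻⁹)/(1.05) + (-6.65×10⁻⁹)/(2.53) + (-5.97×10⁻⁹)/(2.74)] = -98.2 V.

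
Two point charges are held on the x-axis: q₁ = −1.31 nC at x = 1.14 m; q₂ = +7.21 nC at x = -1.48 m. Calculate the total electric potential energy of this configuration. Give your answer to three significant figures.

-3.24×10⁻⁸ J

The assembly work is the sum of pairwise potential energies, U = Σ_{i<j} kqᵢqⱼ/rᵢⱼ.
Pair separations: r₁₂ = 2.62 m.
U = (-3.24×10⁻⁸) = -3.24×10⁻⁸ J.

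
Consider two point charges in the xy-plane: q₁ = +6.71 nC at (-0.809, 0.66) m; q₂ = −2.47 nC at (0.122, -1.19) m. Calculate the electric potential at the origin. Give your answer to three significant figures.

39.2 V

The total potential is the scalar sum of each charge's contribution, V = Σ kqᵢ/rᵢ.
Distances from the field point to each charge: r₁ = 1.04 m, r₂ = 1.20 m.
V = k[(6.71×10⁻⁹)/(1.04) + (-2.47×10⁻⁹)/(1.20)] = 39.2 V.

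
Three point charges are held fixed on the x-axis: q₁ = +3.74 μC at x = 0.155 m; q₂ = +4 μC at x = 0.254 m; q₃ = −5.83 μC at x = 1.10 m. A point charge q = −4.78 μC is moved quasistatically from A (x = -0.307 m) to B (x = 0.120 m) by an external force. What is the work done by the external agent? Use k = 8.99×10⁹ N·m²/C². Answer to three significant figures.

-5.14 J

For quasistatic motion the external work equals the change in potential energy: W_ext = qΔV = q(V_B − V_A).
At A: distances to the source charges are 0.462 m, 0.561 m, 1.41 m; V_A = Σ kqᵢ/rᵢ = 9.96×10⁴ V.
At B: distances to the source charges are 0.0350 m, 0.134 m, 0.980 m; V_B = Σ kqᵢ/rᵢ = 1.18×10⁶ V.
ΔV = V_B − V_A = 1.08×10⁶ V.
W_ext = qΔV = (-4.78×10⁻⁶ C)(1.08×10⁶ V) = -5.14 J.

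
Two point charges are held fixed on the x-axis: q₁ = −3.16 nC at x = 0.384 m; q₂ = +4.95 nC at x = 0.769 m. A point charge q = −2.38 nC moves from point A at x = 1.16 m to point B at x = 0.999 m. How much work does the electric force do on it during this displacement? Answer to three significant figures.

The work done by the electric force is W_field = −ΔU = −q(V_B − V_A) = q(V_A − V_B).
At A: distances to the source charges are 0.776 m, 0.391 m; V_A = Σ kqᵢ/rᵢ = 77.2 V.
At B: distances to the source charges are 0.615 m, 0.230 m; V_B = Σ kqᵢ/rᵢ = 147 V.
ΔV = V_B − V_A = 70.1 V.
W_field = −qΔV = −(-2.38×10⁻⁹ C)(70.1 V) = 1.67×10⁻⁷ J.

1.67×10⁻⁷ J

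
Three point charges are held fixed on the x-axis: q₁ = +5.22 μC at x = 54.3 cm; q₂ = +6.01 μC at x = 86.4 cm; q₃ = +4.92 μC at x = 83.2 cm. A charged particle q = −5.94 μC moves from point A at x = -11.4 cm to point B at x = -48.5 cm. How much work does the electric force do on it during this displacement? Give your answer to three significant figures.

-0.322 J

The work done by the electric force is W_field = −ΔU = −q(V_B − V_A) = q(V_A − V_B).
At A: distances to the source charges are 0.657 m, 0.978 m, 0.946 m; V_A = Σ kqᵢ/rᵢ = 1.73×10⁵ V.
At B: distances to the source charges are 1.03 m, 1.35 m, 1.32 m; V_B = Σ kqᵢ/rᵢ = 1.19×10⁵ V.
ΔV = V_B − V_A = -5.41×10⁴ V.
W_field = −qΔV = −(-5.94×10⁻⁶ C)(-5.41×10⁴ V) = -0.322 J.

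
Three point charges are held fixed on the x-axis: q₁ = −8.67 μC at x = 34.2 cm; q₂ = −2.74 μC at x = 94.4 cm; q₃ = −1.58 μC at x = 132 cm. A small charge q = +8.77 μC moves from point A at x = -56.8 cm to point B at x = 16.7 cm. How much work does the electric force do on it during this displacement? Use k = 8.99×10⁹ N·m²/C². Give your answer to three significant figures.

3.33 J

The work done by the electric force is W_field = −ΔU = −q(V_B − V_A) = q(V_A − V_B).
At A: distances to the source charges are 0.910 m, 1.51 m, 1.89 m; V_A = Σ kqᵢ/rᵢ = -1.09×10⁵ V.
At B: distances to the source charges are 0.175 m, 0.777 m, 1.15 m; V_B = Σ kqᵢ/rᵢ = -4.89×10⁵ V.
ΔV = V_B − V_A = -3.80×10⁵ V.
W_field = −qΔV = −(8.77×10⁻⁶ C)(-3.80×10⁵ V) = 3.33 J.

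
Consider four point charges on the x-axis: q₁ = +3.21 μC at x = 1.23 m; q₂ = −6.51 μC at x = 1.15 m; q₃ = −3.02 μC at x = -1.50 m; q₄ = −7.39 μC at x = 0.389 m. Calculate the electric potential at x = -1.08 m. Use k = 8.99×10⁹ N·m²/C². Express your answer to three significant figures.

-1.24×10⁵ V

The total potential is the scalar sum of each charge's contribution, V = Σ kqᵢ/rᵢ.
Distances from the field point to each charge: r₁ = 2.31 m, r₂ = 2.23 m, r₃ = 0.420 m, r₄ = 1.47 m.
V = k[(3.21×10⁻⁶)/(2.31) + (-6.51×10⁻⁶)/(2.23) + (-3.02×10⁻⁶)/(0.420) + (-7.39×10⁻⁶)/(1.47)] = -1.24×10⁵ V.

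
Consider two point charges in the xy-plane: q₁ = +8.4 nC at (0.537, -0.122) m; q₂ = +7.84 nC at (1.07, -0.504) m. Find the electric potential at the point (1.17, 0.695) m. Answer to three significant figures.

Electric potential is a scalar, so the contributions from each charge add algebraically: V = Σ kqᵢ/rᵢ.
Distances from the field point to each charge: r₁ = 1.03 m, r₂ = 1.20 m.
V = k[(8.40×10⁻⁹)/(1.03) + (7.84×10⁻⁹)/(1.20)] = 132 V.

132 V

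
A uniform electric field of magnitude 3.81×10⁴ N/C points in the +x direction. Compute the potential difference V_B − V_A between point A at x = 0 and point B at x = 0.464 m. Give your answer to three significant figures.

In a uniform field, potential decreases in the direction of E: V_B − V_A = −E·Δx.
V_B − V_A = −(3.81×10⁴ V/m)(0.464 m) = -1.77×10⁴ V.

-1.77×10⁴ V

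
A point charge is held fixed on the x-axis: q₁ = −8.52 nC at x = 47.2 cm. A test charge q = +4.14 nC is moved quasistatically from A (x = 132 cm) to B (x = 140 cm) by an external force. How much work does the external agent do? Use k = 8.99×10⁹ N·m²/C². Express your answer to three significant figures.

3.22×10⁻⁸ J

For quasistatic motion the external work equals the change in potential energy: W_ext = qΔV = q(V_B − V_A).
At A: distance to the source charge is 0.848 m; V_A = kq₁/r = -90.3 V.
At B: distance to the source charge is 0.928 m; V_B = kq₁/r = -82.5 V.
ΔV = V_B − V_A = 7.79 V.
W_ext = qΔV = (4.14×10⁻⁹ C)(7.79 V) = 3.22×10⁻⁸ J.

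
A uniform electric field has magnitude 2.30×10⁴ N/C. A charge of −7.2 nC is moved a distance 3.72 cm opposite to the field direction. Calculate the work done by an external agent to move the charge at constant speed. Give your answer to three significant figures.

The potential change for a displacement 3.72 cm opposite to the field direction is ΔV = +Ed = 856 V.
W_ext = qΔV = -6.16×10⁻⁶ J.

-6.16×10⁻⁶ J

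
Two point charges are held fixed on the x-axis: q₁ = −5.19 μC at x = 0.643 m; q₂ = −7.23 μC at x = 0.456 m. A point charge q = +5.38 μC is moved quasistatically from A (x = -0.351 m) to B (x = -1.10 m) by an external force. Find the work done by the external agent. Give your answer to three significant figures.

0.317 J

For quasistatic motion the external work equals the change in potential energy: W_ext = qΔV = q(V_B − V_A).
At A: distances to the source charges are 0.994 m, 0.807 m; V_A = Σ kqᵢ/rᵢ = -1.27×10⁵ V.
At B: distances to the source charges are 1.74 m, 1.56 m; V_B = Σ kqᵢ/rᵢ = -6.85×10⁴ V.
ΔV = V_B − V_A = 5.89×10⁴ V.
W_ext = qΔV = (5.38×10⁻⁶ C)(5.89×10⁴ V) = 0.317 J.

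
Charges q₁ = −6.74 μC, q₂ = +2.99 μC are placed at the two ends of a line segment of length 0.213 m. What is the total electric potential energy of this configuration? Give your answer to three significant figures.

-0.851 J

The work to assemble the configuration equals its total potential energy, U = Σ kqᵢqⱼ/rᵢⱼ over all pairs.
The separation is r = 0.213 m.
U = (-0.851) = -0.851 J.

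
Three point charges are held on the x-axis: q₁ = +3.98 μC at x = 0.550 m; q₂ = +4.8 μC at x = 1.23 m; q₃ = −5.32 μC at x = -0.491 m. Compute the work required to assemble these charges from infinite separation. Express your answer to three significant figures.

-0.0637 J

The assembly work is the sum of pairwise potential energies, U = Σ_{i<j} kqᵢqⱼ/rᵢⱼ.
Pair separations: r₁₂ = 0.680 m, r₁₃ = 1.04 m, r₂₃ = 1.72 m.
U = (0.253) + (-0.183) + (-0.133) = -0.0637 J.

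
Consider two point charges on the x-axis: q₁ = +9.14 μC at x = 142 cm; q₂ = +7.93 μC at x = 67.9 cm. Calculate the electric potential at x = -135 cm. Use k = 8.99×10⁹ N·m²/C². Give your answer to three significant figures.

The total potential is the scalar sum of each charge's contribution, V = Σ kqᵢ/rᵢ.
Distances from the field point to each charge: r₁ = 2.77 m, r₂ = 2.03 m.
V = k[(9.14×10⁻⁶)/(2.77) + (7.93×10⁻⁶)/(2.03)] = 6.48×10⁴ V.

6.48×10⁴ V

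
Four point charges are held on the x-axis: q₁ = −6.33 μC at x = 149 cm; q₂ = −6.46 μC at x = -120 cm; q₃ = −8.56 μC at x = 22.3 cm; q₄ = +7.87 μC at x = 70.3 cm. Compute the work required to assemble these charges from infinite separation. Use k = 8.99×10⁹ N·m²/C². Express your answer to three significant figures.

-1.20 J

The work to assemble the configuration equals its total potential energy, U = Σ kqᵢqⱼ/rᵢⱼ over all pairs.
Pair separations: r₁₂ = 2.69 m, r₁₃ = 1.27 m, r₁₄ = 0.787 m, r₂₃ = 1.42 m, r₂₄ = 1.90 m, r₃₄ = 0.480 m.
Summing all 6 pair terms gives U = -1.20 J.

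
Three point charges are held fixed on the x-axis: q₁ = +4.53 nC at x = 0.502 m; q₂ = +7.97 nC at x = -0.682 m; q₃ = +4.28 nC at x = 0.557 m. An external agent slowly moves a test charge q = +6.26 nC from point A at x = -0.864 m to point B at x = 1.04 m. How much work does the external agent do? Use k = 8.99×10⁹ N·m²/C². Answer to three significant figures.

-1.59×10⁻⁶ J

For quasistatic motion the external work equals the change in potential energy: W_ext = qΔV = q(V_B − V_A).
At A: distances to the source charges are 1.37 m, 0.182 m, 1.42 m; V_A = Σ kqᵢ/rᵢ = 451 V.
At B: distances to the source charges are 0.538 m, 1.72 m, 0.483 m; V_B = Σ kqᵢ/rᵢ = 197 V.
ΔV = V_B − V_A = -254 V.
W_ext = qΔV = (6.26×10⁻⁹ C)(-254 V) = -1.59×10⁻⁶ J.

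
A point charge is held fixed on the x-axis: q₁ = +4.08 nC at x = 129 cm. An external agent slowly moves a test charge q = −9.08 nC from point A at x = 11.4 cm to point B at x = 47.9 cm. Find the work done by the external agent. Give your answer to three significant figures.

-1.27×10⁻⁷ J

For quasistatic motion the external work equals the change in potential energy: W_ext = qΔV = q(V_B − V_A).
At A: distance to the source charge is 1.18 m; V_A = kq₁/r = 31.2 V.
At B: distance to the source charge is 0.811 m; V_B = kq₁/r = 45.2 V.
ΔV = V_B − V_A = 14.0 V.
W_ext = qΔV = (-9.08×10⁻⁹ C)(14.0 V) = -1.27×10⁻⁷ J.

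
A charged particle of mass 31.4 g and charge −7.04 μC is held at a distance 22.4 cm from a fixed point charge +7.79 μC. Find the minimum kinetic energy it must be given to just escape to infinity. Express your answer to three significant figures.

To just escape, total mechanical energy must reach zero at infinity: ½mv²_min + U = 0, so ½mv²_min = −U = |kQq|/r.
|U| = |kQq|/r = (8.99×10⁹ N·m²/C²)(7.79×10⁻⁶)(7.04×10⁻⁶)/(0.224) = 2.20 J.

2.20 J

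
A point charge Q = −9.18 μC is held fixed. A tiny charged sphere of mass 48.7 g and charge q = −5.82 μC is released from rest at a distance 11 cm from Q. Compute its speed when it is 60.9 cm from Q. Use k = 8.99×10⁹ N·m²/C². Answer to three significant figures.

Only the electrostatic force acts, so mechanical energy is conserved: ½mv² = U₁ − U₂ = kQq(1/r₁ − 1/r₂).
U₁ − U₂ = (8.99×10⁹ N·m²/C²)(-9.18×10⁻⁶ C)(-5.82×10⁻⁶ C)(1/0.110 − 1/0.609) = 3.58 J.
v = √(2·3.58/0.0487) = 12.1 m/s.

12.1 m/s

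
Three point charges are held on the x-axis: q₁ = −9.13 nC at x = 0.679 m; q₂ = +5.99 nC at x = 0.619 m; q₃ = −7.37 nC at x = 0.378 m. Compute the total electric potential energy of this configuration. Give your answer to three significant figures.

The assembly work is the sum of pairwise potential energies, U = Σ_{i<j} kqᵢqⱼ/rᵢⱼ.
Pair separations: r₁₂ = 0.0600 m, r₁₃ = 0.301 m, r₂₃ = 0.241 m.
U = (-8.19×10⁻⁶) + (2.01×10⁻⁶) + (-1.65×10⁻⁶) = -7.83×10⁻⁶ J.

-7.83×10⁻⁶ J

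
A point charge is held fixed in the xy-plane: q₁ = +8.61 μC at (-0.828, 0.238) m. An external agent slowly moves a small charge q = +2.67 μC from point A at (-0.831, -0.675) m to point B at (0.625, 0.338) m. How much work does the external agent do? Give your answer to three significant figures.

For quasistatic motion the external work equals the change in potential energy: W_ext = qΔV = q(V_B − V_A).
At A: distance to the source charge is 0.913 m; V_A = kq₁/r = 8.48×10⁴ V.
At B: distance to the source charge is 1.46 m; V_B = kq₁/r = 5.31×10⁴ V.
ΔV = V_B − V_A = -3.16×10⁴ V.
W_ext = qΔV = (2.67×10⁻⁶ C)(-3.16×10⁴ V) = -0.0845 J.

-0.0845 J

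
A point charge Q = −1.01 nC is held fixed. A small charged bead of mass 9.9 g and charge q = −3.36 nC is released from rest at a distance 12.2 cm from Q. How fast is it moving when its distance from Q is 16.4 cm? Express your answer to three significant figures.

Only the electrostatic force acts, so mechanical energy is conserved: ½mv² = U₁ − U₂ = kQq(1/r₁ − 1/r₂).
U₁ − U₂ = (8.99×10⁹ N·m²/C²)(-1.01×10⁻⁹ C)(-3.36×10⁻⁹ C)(1/0.122 − 1/0.164) = 6.40×10⁻⁸ J.
v = √(2·6.40×10⁻⁸/9.90×10⁻³) = 3.60×10⁻³ m/s.

3.60×10⁻³ m/s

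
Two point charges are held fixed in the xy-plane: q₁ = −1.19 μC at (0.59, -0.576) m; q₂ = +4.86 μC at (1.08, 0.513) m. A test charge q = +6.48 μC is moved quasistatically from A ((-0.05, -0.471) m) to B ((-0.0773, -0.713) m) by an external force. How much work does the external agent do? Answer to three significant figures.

For quasistatic motion the external work equals the change in potential energy: W_ext = qΔV = q(V_B − V_A).
At A: distances to the source charges are 0.649 m, 1.50 m; V_A = Σ kqᵢ/rᵢ = 1.27×10⁴ V.
At B: distances to the source charges are 0.681 m, 1.69 m; V_B = Σ kqᵢ/rᵢ = 1.02×10⁴ V.
ΔV = V_B − V_A = -2450 V.
W_ext = qΔV = (6.48×10⁻⁶ C)(-2450 V) = -0.0159 J.

-0.0159 J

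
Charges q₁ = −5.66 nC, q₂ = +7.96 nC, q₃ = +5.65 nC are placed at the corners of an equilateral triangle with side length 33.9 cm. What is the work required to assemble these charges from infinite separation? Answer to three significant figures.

-8.50×10⁻⁷ J

The work to assemble the configuration equals its total potential energy, U = Σ kqᵢqⱼ/rᵢⱼ over all pairs.
All three pair separations equal the side length, 0.339 m.
U = (-1.19×10⁻⁶) + (-8.48×10⁻⁷) + (1.19×10⁻⁶) = -8.50×10⁻⁷ J.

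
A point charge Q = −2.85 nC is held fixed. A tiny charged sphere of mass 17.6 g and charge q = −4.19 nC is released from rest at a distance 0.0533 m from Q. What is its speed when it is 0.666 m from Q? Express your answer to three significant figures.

0.0145 m/s

Only the electrostatic force acts, so mechanical energy is conserved: ½mv² = U₁ − U₂ = kQq(1/r₁ − 1/r₂).
U₁ − U₂ = (8.99×10⁹ N·m²/C²)(-2.85×10⁻⁹ C)(-4.19×10⁻⁹ C)(1/0.0533 − 1/0.666) = 1.85×10⁻⁶ J.
v = √(2·1.85×10⁻⁶/0.0176) = 0.0145 m/s.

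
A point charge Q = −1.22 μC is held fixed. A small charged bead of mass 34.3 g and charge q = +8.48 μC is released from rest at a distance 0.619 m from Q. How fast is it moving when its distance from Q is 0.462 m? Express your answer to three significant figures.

Only the electrostatic force acts, so mechanical energy is conserved: ½mv² = U₁ − U₂ = kQq(1/r₁ − 1/r₂).
U₁ − U₂ = (8.99×10⁹ N·m²/C²)(-1.22×10⁻⁶ C)(8.48×10⁻⁶ C)(1/0.619 − 1/0.462) = 0.0511 J.
v = √(2·0.0511/0.0343) = 1.73 m/s.

1.73 m/s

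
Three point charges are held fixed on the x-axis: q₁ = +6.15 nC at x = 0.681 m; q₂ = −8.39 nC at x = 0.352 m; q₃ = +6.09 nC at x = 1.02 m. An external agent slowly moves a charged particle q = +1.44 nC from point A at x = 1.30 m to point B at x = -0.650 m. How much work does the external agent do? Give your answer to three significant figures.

-2.97×10⁻⁷ J

For quasistatic motion the external work equals the change in potential energy: W_ext = qΔV = q(V_B − V_A).
At A: distances to the source charges are 0.619 m, 0.948 m, 0.280 m; V_A = Σ kqᵢ/rᵢ = 205 V.
At B: distances to the source charges are 1.33 m, 1.00 m, 1.67 m; V_B = Σ kqᵢ/rᵢ = -0.953 V.
ΔV = V_B − V_A = -206 V.
W_ext = qΔV = (1.44×10⁻⁹ C)(-206 V) = -2.97×10⁻⁷ J.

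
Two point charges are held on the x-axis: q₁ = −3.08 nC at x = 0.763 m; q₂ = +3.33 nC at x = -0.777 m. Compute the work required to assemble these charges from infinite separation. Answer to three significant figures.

The work to assemble the configuration equals its total potential energy, U = Σ kqᵢqⱼ/rᵢⱼ over all pairs.
Pair separations: r₁₂ = 1.54 m.
U = (-5.99×10⁻⁸) = -5.99×10⁻⁸ J.

-5.99×10⁻⁸ J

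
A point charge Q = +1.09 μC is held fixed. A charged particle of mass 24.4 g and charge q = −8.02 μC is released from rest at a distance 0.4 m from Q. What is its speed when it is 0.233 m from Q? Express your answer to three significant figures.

Only the electrostatic force acts, so mechanical energy is conserved: ½mv² = U₁ − U₂ = kQq(1/r₁ − 1/r₂).
U₁ − U₂ = (8.99×10⁹ N·m²/C²)(1.09×10⁻⁶ C)(-8.02×10⁻⁶ C)(1/0.400 − 1/0.233) = 0.141 J.
v = √(2·0.141/0.0244) = 3.40 m/s.

3.40 m/s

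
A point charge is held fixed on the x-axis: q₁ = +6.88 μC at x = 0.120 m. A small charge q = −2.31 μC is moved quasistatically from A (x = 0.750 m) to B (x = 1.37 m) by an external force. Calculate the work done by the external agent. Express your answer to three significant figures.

0.112 J

For quasistatic motion the external work equals the change in potential energy: W_ext = qΔV = q(V_B − V_A).
At A: distance to the source charge is 0.630 m; V_A = kq₁/r = 9.82×10⁴ V.
At B: distance to the source charge is 1.25 m; V_B = kq₁/r = 4.95×10⁴ V.
ΔV = V_B − V_A = -4.87×10⁴ V.
W_ext = qΔV = (-2.31×10⁻⁶ C)(-4.87×10⁴ V) = 0.112 J.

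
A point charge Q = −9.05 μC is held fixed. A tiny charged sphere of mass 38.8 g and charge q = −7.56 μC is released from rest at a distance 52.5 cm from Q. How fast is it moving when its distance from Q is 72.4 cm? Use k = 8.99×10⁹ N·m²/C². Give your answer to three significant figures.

Only the electrostatic force acts, so mechanical energy is conserved: ½mv² = U₁ − U₂ = kQq(1/r₁ − 1/r₂).
U₁ − U₂ = (8.99×10⁹ N·m²/C²)(-9.05×10⁻⁶ C)(-7.56×10⁻⁶ C)(1/0.525 − 1/0.724) = 0.322 J.
v = √(2·0.322/0.0388) = 4.07 m/s.

4.07 m/s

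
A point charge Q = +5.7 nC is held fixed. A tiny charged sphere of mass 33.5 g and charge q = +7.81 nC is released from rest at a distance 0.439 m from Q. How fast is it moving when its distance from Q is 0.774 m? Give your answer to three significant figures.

Only the electrostatic force acts, so mechanical energy is conserved: ½mv² = U₁ − U₂ = kQq(1/r₁ − 1/r₂).
U₁ − U₂ = (8.99×10⁹ N·m²/C²)(5.70×10⁻⁹ C)(7.81×10⁻⁹ C)(1/0.439 − 1/0.774) = 3.95×10⁻⁷ J.
v = √(2·3.95×10⁻⁷/0.0335) = 4.85×10⁻³ m/s.

4.85×10⁻³ m/s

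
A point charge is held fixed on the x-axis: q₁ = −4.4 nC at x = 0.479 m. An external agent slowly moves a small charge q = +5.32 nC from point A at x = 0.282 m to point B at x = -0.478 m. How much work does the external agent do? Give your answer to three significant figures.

8.48×10⁻⁷ J

For quasistatic motion the external work equals the change in potential energy: W_ext = qΔV = q(V_B − V_A).
At A: distance to the source charge is 0.197 m; V_A = kq₁/r = -201 V.
At B: distance to the source charge is 0.957 m; V_B = kq₁/r = -41.3 V.
ΔV = V_B − V_A = 159 V.
W_ext = qΔV = (5.32×10⁻⁹ C)(159 V) = 8.48×10⁻⁷ J.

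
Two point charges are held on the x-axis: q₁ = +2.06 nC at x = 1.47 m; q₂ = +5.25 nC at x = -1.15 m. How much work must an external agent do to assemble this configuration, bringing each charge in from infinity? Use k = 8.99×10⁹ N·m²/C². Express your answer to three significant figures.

3.71×10⁻⁸ J

The assembly work is the sum of pairwise potential energies, U = Σ_{i<j} kqᵢqⱼ/rᵢⱼ.
Pair separations: r₁₂ = 2.62 m.
U = (3.71×10⁻⁸) = 3.71×10⁻⁸ J.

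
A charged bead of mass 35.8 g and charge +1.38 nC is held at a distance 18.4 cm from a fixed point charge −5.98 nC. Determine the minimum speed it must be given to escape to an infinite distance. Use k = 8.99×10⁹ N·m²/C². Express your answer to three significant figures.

4.75×10⁻³ m/s

To just escape, total mechanical energy must reach zero at infinity: ½mv²_min + U = 0, so ½mv²_min = −U = |kQq|/r.
|U| = |kQq|/r = (8.99×10⁹ N·m²/C²)(5.98×10⁻⁹)(1.38×10⁻⁹)/(0.184) = 4.03×10⁻⁷ J.
v_min = √(2|U|/m) = √(2·4.03×10⁻⁷/0.0358) = 4.75×10⁻³ m/s.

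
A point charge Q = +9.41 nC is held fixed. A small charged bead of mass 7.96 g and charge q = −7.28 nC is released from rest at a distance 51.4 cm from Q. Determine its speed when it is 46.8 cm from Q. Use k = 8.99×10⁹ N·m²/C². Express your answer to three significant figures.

5.44×10⁻³ m/s

Only the electrostatic force acts, so mechanical energy is conserved: ½mv² = U₁ − U₂ = kQq(1/r₁ − 1/r₂).
U₁ − U₂ = (8.99×10⁹ N·m²/C²)(9.41×10⁻⁹ C)(-7.28×10⁻⁹ C)(1/0.514 − 1/0.468) = 1.18×10⁻⁷ J.
v = √(2·1.18×10⁻⁷/7.96×10⁻³) = 5.44×10⁻³ m/s.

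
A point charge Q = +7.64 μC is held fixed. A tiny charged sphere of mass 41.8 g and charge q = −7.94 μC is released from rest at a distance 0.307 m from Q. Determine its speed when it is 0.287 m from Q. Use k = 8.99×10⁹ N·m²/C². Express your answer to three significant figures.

Only the electrostatic force acts, so mechanical energy is conserved: ½mv² = U₁ − U₂ = kQq(1/r₁ − 1/r₂).
U₁ − U₂ = (8.99×10⁹ N·m²/C²)(7.64×10⁻⁶ C)(-7.94×10⁻⁶ C)(1/0.307 − 1/0.287) = 0.124 J.
v = √(2·0.124/0.0418) = 2.43 m/s.

2.43 m/s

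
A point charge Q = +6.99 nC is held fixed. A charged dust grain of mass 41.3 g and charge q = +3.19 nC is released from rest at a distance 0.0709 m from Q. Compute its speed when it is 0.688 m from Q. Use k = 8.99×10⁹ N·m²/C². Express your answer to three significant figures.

0.0111 m/s

Only the electrostatic force acts, so mechanical energy is conserved: ½mv² = U₁ − U₂ = kQq(1/r₁ − 1/r₂).
U₁ − U₂ = (8.99×10⁹ N·m²/C²)(6.99×10⁻⁹ C)(3.19×10⁻⁹ C)(1/0.0709 − 1/0.688) = 2.54×10⁻⁶ J.
v = √(2·2.54×10⁻⁶/0.0413) = 0.0111 m/s.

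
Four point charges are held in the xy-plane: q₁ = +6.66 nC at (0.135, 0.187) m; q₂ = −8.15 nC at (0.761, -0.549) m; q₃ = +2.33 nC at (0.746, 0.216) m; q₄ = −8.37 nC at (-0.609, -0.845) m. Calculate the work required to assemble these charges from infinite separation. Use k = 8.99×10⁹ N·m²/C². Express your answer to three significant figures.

The work to assemble the configuration equals its total potential energy, U = Σ kqᵢqⱼ/rᵢⱼ over all pairs.
Pair separations: r₁₂ = 0.966 m, r₁₃ = 0.612 m, r₁₄ = 1.27 m, r₂₃ = 0.765 m, r₂₄ = 1.40 m, r₃₄ = 1.72 m.
Summing all 6 pair terms gives U = -5.58×10⁻⁷ J.

-5.58×10⁻⁷ J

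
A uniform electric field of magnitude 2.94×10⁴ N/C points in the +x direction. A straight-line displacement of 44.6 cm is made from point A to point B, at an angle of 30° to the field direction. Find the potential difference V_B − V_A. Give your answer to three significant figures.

Only the component of displacement along E changes the potential: ΔV = −E·d·cosθ.
ΔV = −(2.94×10⁴ V/m)(0.446 m)cos30° = -1.14×10⁴ V.

-1.14×10⁴ V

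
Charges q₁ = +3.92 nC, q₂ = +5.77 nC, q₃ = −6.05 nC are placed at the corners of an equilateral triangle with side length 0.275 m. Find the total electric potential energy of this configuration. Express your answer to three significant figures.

The work to assemble the configuration equals its total potential energy, U = Σ kqᵢqⱼ/rᵢⱼ over all pairs.
All three pair separations equal the side length, 0.275 m.
U = (7.39×10⁻⁷) + (-7.75×10⁻⁷) + (-1.14×10⁻⁶) = -1.18×10⁻⁶ J.

-1.18×10⁻⁶ J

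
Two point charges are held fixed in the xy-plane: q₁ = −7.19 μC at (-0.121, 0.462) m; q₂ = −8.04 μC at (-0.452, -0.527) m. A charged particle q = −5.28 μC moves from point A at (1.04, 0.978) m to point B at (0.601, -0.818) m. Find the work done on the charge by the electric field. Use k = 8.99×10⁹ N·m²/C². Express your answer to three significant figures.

-0.133 J

The work done by the electric force is W_field = −ΔU = −q(V_B − V_A) = q(V_A − V_B).
At A: distances to the source charges are 1.27 m, 2.12 m; V_A = Σ kqᵢ/rᵢ = -8.50×10⁴ V.
At B: distances to the source charges are 1.47 m, 1.09 m; V_B = Σ kqᵢ/rᵢ = -1.10×10⁵ V.
ΔV = V_B − V_A = -2.52×10⁴ V.
W_field = −qΔV = −(-5.28×10⁻⁶ C)(-2.52×10⁴ V) = -0.133 J.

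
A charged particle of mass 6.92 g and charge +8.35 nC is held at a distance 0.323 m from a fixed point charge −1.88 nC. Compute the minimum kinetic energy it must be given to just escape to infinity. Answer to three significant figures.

To just escape, total mechanical energy must reach zero at infinity: ½mv²_min + U = 0, so ½mv²_min = −U = |kQq|/r.
|U| = |kQq|/r = (8.99×10⁹ N·m²/C²)(1.88×10⁻⁹)(8.35×10⁻⁹)/(0.323) = 4.37×10⁻⁷ J.

4.37×10⁻⁷ J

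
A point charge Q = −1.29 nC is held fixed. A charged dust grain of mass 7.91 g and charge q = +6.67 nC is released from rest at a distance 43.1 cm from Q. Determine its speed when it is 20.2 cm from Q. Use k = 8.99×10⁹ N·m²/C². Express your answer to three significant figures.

Only the electrostatic force acts, so mechanical energy is conserved: ½mv² = U₁ − U₂ = kQq(1/r₁ − 1/r₂).
U₁ − U₂ = (8.99×10⁹ N·m²/C²)(-1.29×10⁻⁹ C)(6.67×10⁻⁹ C)(1/0.431 − 1/0.202) = 2.03×10⁻⁷ J.
v = √(2·2.03×10⁻⁷/7.91×10⁻³) = 7.17×10⁻³ m/s.

7.17×10⁻³ m/s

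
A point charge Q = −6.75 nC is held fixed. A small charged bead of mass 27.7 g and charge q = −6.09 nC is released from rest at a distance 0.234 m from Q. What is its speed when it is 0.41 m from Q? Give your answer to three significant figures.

Only the electrostatic force acts, so mechanical energy is conserved: ½mv² = U₁ − U₂ = kQq(1/r₁ − 1/r₂).
U₁ − U₂ = (8.99×10⁹ N·m²/C²)(-6.75×10⁻⁹ C)(-6.09×10⁻⁹ C)(1/0.234 − 1/0.410) = 6.78×10⁻⁷ J.
v = √(2·6.78×10⁻⁷/0.0277) = 7.00×10⁻³ m/s.

7.00×10⁻³ m/s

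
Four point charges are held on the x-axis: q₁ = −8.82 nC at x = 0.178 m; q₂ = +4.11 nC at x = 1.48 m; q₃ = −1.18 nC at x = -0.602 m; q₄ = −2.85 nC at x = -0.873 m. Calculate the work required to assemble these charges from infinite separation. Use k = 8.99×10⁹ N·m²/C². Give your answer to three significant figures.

The assembly work is the sum of pairwise potential energies, U = Σ_{i<j} kqᵢqⱼ/rᵢⱼ.
Pair separations: r₁₂ = 1.30 m, r₁₃ = 0.780 m, r₁₄ = 1.05 m, r₂₃ = 2.08 m, r₂₄ = 2.35 m, r₃₄ = 0.271 m.
Summing all 6 pair terms gives U = 1.31×10⁻⁷ J.

1.31×10⁻⁷ J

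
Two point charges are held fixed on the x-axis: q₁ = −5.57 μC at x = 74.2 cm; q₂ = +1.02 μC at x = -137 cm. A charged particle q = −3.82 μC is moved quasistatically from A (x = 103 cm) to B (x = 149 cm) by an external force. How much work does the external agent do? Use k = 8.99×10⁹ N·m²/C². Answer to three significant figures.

-0.406 J

For quasistatic motion the external work equals the change in potential energy: W_ext = qΔV = q(V_B − V_A).
At A: distances to the source charges are 0.288 m, 2.40 m; V_A = Σ kqᵢ/rᵢ = -1.70×10⁵ V.
At B: distances to the source charges are 0.748 m, 2.86 m; V_B = Σ kqᵢ/rᵢ = -6.37×10⁴ V.
ΔV = V_B − V_A = 1.06×10⁵ V.
W_ext = qΔV = (-3.82×10⁻⁶ C)(1.06×10⁵ V) = -0.406 J.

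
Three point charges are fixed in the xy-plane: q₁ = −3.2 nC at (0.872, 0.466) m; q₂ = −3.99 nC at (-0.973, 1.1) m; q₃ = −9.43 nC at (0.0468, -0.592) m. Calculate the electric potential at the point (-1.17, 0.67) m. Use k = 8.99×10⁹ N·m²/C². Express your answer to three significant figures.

Electric potential is a scalar, so the contributions from each charge add algebraically: V = Σ kqᵢ/rᵢ.
Distances from the field point to each charge: r₁ = 2.05 m, r₂ = 0.473 m, r₃ = 1.75 m.
V = k[(-3.20×10⁻⁹)/(2.05) + (-3.99×10⁻⁹)/(0.473) + (-9.43×10⁻⁹)/(1.75)] = -138 V.

-138 V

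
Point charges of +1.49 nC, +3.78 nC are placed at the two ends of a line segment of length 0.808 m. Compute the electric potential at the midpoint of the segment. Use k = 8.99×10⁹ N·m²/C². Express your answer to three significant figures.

Electric potential is a scalar, so the contributions from each charge add algebraically: V = Σ kqᵢ/rᵢ.
Each charge is 0.404 m from the midpoint.
V = k[(1.49×10⁻⁹)/(0.404) + (3.78×10⁻⁹)/(0.404)] = 117 V.

117 V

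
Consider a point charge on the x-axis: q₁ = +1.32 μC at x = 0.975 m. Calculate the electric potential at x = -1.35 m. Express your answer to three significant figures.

5100 V

Electric potential is a scalar, so the contributions from each charge add algebraically: V = Σ kqᵢ/rᵢ.
V = k[(1.32×10⁻⁶)/(2.33)] = 5100 V.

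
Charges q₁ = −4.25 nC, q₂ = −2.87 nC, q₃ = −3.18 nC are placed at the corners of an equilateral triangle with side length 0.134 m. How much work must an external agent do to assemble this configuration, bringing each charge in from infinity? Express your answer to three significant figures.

The assembly work is the sum of pairwise potential energies, U = Σ_{i<j} kqᵢqⱼ/rᵢⱼ.
All three pair separations equal the side length, 0.134 m.
U = (8.18×10⁻⁷) + (9.07×10⁻⁷) + (6.12×10⁻⁷) = 2.34×10⁻⁶ J.

2.34×10⁻⁶ J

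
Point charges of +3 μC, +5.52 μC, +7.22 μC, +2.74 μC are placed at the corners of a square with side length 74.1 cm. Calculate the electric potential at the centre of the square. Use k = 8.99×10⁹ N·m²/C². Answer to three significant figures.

3.17×10⁵ V

The total potential is the scalar sum of each charge's contribution, V = Σ kqᵢ/rᵢ.
The distance from each corner to the centre is a√2/2 = 0.524 m.
V = k[(3.00×10⁻⁶)/(0.524) + (5.52×10⁻⁶)/(0.524) + (7.22×10⁻⁶)/(0.524) + (2.74×10⁻⁶)/(0.524)] = 3.17×10⁵ V.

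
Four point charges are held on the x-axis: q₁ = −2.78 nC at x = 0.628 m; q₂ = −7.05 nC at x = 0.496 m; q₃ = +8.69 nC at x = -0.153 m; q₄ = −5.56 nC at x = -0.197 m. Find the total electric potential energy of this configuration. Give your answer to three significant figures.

The assembly work is the sum of pairwise potential energies, U = Σ_{i<j} kqᵢqⱼ/rᵢⱼ.
Pair separations: r₁₂ = 0.132 m, r₁₃ = 0.781 m, r₁₄ = 0.825 m, r₂₃ = 0.649 m, r₂₄ = 0.693 m, r₃₄ = 0.0440 m.
Summing all 6 pair terms gives U = -8.99×10⁻⁶ J.

-8.99×10⁻⁶ J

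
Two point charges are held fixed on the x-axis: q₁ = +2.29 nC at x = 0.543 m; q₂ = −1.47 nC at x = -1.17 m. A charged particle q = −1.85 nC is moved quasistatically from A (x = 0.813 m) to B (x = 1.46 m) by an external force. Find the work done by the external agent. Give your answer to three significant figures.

9.65×10⁻⁸ J

For quasistatic motion the external work equals the change in potential energy: W_ext = qΔV = q(V_B − V_A).
At A: distances to the source charges are 0.270 m, 1.98 m; V_A = Σ kqᵢ/rᵢ = 69.6 V.
At B: distances to the source charges are 0.917 m, 2.63 m; V_B = Σ kqᵢ/rᵢ = 17.4 V.
ΔV = V_B − V_A = -52.2 V.
W_ext = qΔV = (-1.85×10⁻⁹ C)(-52.2 V) = 9.65×10⁻⁸ J.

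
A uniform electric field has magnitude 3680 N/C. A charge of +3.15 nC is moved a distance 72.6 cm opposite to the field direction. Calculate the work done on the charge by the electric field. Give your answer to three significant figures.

-8.42×10⁻⁶ J

The potential change for a displacement 72.6 cm opposite to the field direction is ΔV = +Ed = 2670 V.
W_field = −qΔV = -8.42×10⁻⁶ J.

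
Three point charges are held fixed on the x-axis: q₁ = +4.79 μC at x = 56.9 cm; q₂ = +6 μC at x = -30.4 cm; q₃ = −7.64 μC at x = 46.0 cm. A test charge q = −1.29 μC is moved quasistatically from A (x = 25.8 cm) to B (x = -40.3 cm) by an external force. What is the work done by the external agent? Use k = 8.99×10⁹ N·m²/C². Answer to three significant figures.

-0.794 J

For quasistatic motion the external work equals the change in potential energy: W_ext = qΔV = q(V_B − V_A).
At A: distances to the source charges are 0.311 m, 0.562 m, 0.202 m; V_A = Σ kqᵢ/rᵢ = -1.06×10⁵ V.
At B: distances to the source charges are 0.972 m, 0.0990 m, 0.863 m; V_B = Σ kqᵢ/rᵢ = 5.10×10⁵ V.
ΔV = V_B − V_A = 6.15×10⁵ V.
W_ext = qΔV = (-1.29×10⁻⁶ C)(6.15×10⁵ V) = -0.794 J.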